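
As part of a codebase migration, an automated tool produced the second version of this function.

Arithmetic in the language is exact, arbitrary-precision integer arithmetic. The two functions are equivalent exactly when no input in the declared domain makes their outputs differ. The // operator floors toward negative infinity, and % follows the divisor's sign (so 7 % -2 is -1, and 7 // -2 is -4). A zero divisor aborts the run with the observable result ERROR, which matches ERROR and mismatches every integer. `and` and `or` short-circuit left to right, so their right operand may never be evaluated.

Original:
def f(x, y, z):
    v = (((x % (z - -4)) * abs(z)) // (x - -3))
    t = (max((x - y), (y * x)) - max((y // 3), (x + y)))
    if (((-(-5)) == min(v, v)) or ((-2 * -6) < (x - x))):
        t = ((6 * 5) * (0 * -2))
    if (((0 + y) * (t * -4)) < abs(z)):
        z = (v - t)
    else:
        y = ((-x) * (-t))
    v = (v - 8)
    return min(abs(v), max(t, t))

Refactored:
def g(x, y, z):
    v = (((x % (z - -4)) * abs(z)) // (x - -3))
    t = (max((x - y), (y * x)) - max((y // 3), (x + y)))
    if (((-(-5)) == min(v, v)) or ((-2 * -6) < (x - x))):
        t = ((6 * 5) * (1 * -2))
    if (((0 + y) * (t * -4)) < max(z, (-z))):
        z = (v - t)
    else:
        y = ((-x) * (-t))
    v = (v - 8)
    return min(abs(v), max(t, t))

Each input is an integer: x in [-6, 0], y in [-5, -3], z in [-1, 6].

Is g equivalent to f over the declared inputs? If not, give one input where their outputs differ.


Not equivalent: x=-1, y=-5, z=2 separates them (0 vs -60).
f: v=5, then t=7, then (((-(-5)) == min(v, v)) or ((-2 * -6) < (x - x))) is true, then t=0, then (((0 + y) * (t * -4)) < abs(z)) is true, then z=5, then v=-3, then returns 0
g: v=5, then t=7, then (((-(-5)) == min(v, v)) or ((-2 * -6) < (x - x))) is true, then t=-60, then (((0 + y) * (t * -4)) < max(z, (-z))) is true, then z=65, then v=-3, then returns -60
verdict: not equivalent; witness: x=-1, y=-5, z=2


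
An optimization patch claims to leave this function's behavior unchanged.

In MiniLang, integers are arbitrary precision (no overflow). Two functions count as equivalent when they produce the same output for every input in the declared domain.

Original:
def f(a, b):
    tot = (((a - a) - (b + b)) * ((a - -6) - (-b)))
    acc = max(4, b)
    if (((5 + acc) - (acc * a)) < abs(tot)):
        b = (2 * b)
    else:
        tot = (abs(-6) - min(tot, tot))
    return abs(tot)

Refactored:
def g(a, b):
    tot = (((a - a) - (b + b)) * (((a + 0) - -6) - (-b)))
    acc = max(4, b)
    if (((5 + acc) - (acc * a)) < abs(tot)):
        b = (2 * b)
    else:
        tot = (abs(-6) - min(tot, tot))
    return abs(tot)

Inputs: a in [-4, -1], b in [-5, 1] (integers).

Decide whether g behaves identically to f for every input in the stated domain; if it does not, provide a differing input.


The two are interchangeable: arithmetic usage differs, constant usage differs, and every declared input agrees.
As a probe, take a=-3, b=-4: f runs tot := -8 | acc := 4 | (((5 + acc) - (acc * a)) < abs(tot)): false | tot := 14 | result 14; g runs tot := -8 | acc := 4 | (((5 + acc) - (acc * a)) < abs(tot)): false | tot := 14 | result 14; both end at 14.
Sweeping the whole domain (28 inputs) finds no disagreement.
verdict: equivalent


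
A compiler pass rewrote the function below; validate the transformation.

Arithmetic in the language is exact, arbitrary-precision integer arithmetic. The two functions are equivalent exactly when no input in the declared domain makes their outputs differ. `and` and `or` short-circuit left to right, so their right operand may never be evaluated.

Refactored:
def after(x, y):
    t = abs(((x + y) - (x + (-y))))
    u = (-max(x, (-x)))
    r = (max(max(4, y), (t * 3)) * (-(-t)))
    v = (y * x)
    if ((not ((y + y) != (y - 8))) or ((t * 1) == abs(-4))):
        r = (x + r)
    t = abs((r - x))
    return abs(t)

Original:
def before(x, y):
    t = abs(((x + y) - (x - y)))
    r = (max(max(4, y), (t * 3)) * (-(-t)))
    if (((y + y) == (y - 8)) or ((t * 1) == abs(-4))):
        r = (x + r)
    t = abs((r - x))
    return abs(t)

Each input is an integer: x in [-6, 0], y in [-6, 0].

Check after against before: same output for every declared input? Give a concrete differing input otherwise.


Equivalent — the differences include min/max/abs usage differs; boolean connective usage differs; comparison usage differs; local variable names differ; statement counts differ; arithmetic usage differs, yet no declared input distinguishes the two.
As a probe, take x=-5, y=-5: before runs t=10, then r=300, then (((y + y) == (y - 8)) or ((t * 1) == abs(-4))) is false, then t=305, then returns 305; after runs t=10, then u=-5, then r=300, then v=25, then ((not ((y + y) != (y - 8))) or ((t * 1) == abs(-4))) is false, then t=305, then returns 305; both end at 305.
Sweeping the whole domain (49 inputs) finds no disagreement.
verdict: equivalent


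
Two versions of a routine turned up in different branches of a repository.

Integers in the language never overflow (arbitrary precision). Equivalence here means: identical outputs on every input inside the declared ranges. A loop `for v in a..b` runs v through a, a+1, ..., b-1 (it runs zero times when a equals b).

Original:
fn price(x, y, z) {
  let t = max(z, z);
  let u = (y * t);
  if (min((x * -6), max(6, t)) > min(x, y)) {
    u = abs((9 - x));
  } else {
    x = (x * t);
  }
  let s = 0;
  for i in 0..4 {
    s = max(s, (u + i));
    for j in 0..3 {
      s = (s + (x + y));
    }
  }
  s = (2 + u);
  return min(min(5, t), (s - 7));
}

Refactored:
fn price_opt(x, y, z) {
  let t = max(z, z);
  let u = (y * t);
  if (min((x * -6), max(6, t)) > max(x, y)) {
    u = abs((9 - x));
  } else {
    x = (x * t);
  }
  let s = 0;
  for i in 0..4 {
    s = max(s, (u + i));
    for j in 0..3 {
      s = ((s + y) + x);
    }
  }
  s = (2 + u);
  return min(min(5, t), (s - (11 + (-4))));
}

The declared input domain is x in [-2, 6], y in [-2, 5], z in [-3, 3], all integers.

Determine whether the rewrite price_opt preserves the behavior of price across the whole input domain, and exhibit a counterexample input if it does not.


Try x=0, y=-2, z=-1.
price: t = -1; u = 2; (min((x * -6), max(6, t)) > min(x, y)) -> true; u = 9; s = 0; [i=0]; s = 9; [j=0]; s = 7; [j=1]; s = 5; [j=2]; s = 3; [i=1]; s = 10; [j=0]; s = 8; [j=1]; s = 6; [j=2]; s = 4; [i=2]; s = 11; [j=0]; s = 9; [j=1]; s = 7; [j=2]; s = 5; [i=3]; s = 12; [j=0]; s = 10; [j=1]; s = 8; [j=2]; s = 6; s = 11; return -1
price_opt: t = -1; u = 2; (min((x * -6), max(6, t)) > max(x, y)) -> false; x = 0; s = 0; [i=0]; s = 2; [j=0]; s = 0; [j=1]; s = -2; [j=2]; s = -4; [i=1]; s = 3; [j=0]; s = 1; [j=1]; s = -1; [j=2]; s = -3; [i=2]; s = 4; [j=0]; s = 2; [j=1]; s = 0; [j=2]; s = -2; [i=3]; s = 5; [j=0]; s = 3; [j=1]; s = 1; [j=2]; s = -1; s = 4; return -3
-1 against -3: the behavior changed.
verdict: not equivalent; witness: x=0, y=-2, z=-1


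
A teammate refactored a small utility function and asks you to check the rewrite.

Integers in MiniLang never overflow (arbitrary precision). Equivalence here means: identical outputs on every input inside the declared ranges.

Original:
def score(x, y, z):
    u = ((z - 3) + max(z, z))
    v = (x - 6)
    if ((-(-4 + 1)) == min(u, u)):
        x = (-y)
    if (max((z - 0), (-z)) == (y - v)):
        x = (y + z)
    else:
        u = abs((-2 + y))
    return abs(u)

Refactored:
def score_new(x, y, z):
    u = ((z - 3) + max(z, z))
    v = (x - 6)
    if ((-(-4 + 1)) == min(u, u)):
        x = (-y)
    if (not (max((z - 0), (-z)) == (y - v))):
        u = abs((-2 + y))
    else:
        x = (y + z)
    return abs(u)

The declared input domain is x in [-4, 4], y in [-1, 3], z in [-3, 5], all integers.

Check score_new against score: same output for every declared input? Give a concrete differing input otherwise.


Side by side, the visible changes include: boolean connective usage differs.
As a probe, take x=2, y=1, z=1: score runs u=-1, then v=-4, then ((-(-4 + 1)) == min(u, u)) is false, then (max((z - 0), (-z)) == (y - v)) is false, then u=1, then returns 1; score_new runs u=-1, then v=-4, then ((-(-4 + 1)) == min(u, u)) is false, then (not (max((z - 0), (-z)) == (y - v))) is true, then u=1, then returns 1; both end at 1.
Across all 405 domain points the two functions coincide.
verdict: equivalent


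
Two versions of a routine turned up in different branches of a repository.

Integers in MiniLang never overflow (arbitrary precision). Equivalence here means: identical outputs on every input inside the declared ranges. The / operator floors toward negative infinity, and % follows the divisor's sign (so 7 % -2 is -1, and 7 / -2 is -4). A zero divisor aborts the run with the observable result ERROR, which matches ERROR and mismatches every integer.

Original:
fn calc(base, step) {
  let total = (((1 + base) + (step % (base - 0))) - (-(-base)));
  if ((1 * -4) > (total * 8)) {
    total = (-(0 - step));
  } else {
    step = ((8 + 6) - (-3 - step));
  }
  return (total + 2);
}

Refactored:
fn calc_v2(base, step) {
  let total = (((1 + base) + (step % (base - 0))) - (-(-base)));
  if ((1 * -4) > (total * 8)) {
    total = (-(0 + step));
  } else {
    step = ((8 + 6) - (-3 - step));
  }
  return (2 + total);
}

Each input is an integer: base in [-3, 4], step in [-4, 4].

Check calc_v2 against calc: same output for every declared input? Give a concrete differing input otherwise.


Run the pair on base=-3, step=-2.
calc: total becomes -1; next ((1 * -4) > (total * 8)) evaluates to true; next total becomes -2; next final value 0
calc_v2: total becomes -1; next ((1 * -4) > (total * 8)) evaluates to true; next total becomes 2; next final value 4
0 and 4 differ, so these are not the same function on this domain.
verdict: not equivalent; witness: base=-3, step=-2


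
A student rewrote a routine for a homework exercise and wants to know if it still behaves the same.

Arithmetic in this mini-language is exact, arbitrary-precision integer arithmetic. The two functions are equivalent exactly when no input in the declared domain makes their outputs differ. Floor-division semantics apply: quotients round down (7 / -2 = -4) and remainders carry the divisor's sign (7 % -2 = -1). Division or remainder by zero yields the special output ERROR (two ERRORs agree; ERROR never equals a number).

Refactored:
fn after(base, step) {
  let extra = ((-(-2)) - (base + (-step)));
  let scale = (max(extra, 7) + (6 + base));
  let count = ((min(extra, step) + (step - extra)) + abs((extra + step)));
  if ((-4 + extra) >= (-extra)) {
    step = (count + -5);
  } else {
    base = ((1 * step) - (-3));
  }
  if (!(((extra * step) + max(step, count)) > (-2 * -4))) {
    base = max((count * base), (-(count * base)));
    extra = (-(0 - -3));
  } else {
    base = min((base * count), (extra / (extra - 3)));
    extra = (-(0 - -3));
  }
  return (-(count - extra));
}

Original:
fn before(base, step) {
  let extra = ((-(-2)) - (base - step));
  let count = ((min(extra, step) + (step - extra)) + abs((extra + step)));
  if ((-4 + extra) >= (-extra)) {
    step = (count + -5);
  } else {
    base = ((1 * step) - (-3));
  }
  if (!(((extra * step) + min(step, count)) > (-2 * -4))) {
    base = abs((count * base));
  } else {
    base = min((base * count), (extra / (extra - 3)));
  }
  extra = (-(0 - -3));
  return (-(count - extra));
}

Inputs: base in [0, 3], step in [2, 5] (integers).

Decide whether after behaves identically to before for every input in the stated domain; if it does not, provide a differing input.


These are not equivalent — on base=1, step=2 the outputs split (-9 vs ERROR).
before: extra = 3; count = 6; ((-4 + extra) >= (-extra)) -> true; step = 1; (!(((extra * step) + min(step, count)) > (-2 * -4))) -> true; base = 6; extra = -3; return -9
after: extra = 3; scale = 14; count = 6; ((-4 + extra) >= (-extra)) -> true; step = 1; (!(((extra * step) + max(step, count)) > (-2 * -4))) -> false; division by zero -> ERROR
verdict: not equivalent; witness: base=1, step=2


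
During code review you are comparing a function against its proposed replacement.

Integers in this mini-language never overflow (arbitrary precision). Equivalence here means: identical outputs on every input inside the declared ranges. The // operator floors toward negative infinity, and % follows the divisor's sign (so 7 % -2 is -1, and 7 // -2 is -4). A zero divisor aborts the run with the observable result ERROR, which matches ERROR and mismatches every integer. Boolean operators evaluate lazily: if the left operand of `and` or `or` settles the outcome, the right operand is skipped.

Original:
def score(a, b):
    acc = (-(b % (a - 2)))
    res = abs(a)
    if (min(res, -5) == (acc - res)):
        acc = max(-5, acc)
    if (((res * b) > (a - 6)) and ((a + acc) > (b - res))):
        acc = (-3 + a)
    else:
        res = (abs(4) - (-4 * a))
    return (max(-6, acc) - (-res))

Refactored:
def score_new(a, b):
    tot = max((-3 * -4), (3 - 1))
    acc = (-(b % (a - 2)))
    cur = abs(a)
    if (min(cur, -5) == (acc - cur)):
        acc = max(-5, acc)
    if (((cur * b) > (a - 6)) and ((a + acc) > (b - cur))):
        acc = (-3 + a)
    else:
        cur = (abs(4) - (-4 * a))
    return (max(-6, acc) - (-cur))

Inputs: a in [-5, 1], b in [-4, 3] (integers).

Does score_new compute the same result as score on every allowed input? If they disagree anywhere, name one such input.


The two are interchangeable: arithmetic usage differs, and local variable names differ, and min/max/abs usage differs, and statement counts differ, and constant usage differs, and every declared input agrees.
Spot check at a=-4, b=-4 — score: acc=4, then res=4, then (min(res, -5) == (acc - res)) is false, then (((res * b) > (a - 6)) and ((a + acc) > (b - res))) is false, then res=-12, then returns -8. score_new: tot=12, then acc=4, then cur=4, then (min(cur, -5) == (acc - cur)) is false, then (((cur * b) > (a - 6)) and ((a + acc) > (b - cur))) is false, then cur=-12, then returns -8. Both give -8.
An exhaustive pass over the 56 declared inputs shows identical outputs.
verdict: equivalent


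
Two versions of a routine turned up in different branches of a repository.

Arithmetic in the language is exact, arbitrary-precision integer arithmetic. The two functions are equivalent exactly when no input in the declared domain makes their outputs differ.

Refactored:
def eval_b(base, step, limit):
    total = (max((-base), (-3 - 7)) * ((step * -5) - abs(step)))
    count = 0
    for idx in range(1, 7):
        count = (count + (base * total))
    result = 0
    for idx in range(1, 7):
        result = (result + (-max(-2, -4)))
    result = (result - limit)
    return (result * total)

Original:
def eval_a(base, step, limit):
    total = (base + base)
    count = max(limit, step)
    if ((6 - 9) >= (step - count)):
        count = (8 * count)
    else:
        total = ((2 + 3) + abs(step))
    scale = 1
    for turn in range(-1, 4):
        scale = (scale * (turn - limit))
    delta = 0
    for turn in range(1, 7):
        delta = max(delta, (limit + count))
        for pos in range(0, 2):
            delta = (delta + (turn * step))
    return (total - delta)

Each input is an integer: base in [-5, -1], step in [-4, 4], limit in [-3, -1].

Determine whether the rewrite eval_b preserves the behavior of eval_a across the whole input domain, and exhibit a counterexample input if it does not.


On input base=-5, step=-4, limit=-3, eval_a returns 63 while eval_b returns 1200.
verdict: not equivalent; witness: base=-5, step=-4, limit=-3


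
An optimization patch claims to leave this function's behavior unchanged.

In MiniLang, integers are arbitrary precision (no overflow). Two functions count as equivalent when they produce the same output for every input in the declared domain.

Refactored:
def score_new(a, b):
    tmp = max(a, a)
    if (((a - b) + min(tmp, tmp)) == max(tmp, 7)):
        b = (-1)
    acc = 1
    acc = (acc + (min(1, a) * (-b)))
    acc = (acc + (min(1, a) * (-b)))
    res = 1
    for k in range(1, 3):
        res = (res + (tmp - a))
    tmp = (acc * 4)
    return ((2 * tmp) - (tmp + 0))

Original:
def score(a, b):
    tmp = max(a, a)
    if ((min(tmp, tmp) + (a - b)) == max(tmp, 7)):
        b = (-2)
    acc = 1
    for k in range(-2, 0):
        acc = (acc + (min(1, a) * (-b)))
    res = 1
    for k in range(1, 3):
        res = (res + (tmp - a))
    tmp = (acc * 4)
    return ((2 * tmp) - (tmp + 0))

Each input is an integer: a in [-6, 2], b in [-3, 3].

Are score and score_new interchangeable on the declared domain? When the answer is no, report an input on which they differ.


Try a=2, b=-3.
score: tmp = 2; ((min(tmp, tmp) + (a - b)) == max(tmp, 7)) -> true; b = -2; acc = 1; [k=-2]; acc = 3; [k=-1]; acc = 5; res = 1; [k=1]; res = 1; [k=2]; res = 1; tmp = 20; return 20
score_new: tmp = 2; (((a - b) + min(tmp, tmp)) == max(tmp, 7)) -> true; b = -1; acc = 1; acc = 2; acc = 3; res = 1; [k=1]; res = 1; [k=2]; res = 1; tmp = 12; return 12
20 != 12, so the rewrite changes behavior.
verdict: not equivalent; witness: a=2, b=-3


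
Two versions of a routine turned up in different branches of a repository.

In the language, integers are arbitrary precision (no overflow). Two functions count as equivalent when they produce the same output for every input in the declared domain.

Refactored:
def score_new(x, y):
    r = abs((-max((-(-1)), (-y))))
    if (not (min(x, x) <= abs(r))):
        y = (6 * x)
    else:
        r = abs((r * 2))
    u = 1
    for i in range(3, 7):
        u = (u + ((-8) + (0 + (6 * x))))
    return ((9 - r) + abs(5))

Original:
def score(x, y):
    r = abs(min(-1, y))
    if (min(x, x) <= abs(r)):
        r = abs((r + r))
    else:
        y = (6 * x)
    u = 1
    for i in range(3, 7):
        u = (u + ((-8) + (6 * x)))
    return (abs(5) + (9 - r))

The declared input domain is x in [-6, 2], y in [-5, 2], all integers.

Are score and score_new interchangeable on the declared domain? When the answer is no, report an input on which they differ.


The two versions differ — the changes include arithmetic usage differs; also boolean connective usage differs; also min/max/abs usage differs; also constant usage differs.
One worked example (x=1, y=1) — score: r = 1; (min(x, x) <= abs(r)) -> true; r = 2; u = 1; [i=3]; u = -1; [i=4]; u = -3; [i=5]; u = -5; [i=6]; u = -7; return 12; score_new: r = 1; (not (min(x, x) <= abs(r))) -> false; r = 2; u = 1; [i=3]; u = -1; [i=4]; u = -3; [i=5]; u = -5; [i=6]; u = -7; return 12; agreement on 12.
Every one of the 72 inputs gives matching results.
verdict: equivalent


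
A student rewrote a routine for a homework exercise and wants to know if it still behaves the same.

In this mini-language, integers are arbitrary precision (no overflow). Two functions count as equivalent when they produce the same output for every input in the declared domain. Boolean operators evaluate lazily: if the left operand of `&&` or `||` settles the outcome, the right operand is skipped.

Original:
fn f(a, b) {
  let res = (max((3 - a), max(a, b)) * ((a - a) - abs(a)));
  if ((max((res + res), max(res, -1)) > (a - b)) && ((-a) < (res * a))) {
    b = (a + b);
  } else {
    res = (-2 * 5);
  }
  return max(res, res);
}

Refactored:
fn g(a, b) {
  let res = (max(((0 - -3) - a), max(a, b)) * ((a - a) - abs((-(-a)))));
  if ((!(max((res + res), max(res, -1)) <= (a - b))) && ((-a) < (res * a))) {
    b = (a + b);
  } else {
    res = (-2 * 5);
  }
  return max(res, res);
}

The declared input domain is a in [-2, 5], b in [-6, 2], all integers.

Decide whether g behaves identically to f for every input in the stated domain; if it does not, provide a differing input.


Behavior is preserved: although boolean connective usage differs, plus comparison usage differs, plus constant usage differs, plus arithmetic usage differs, the outputs never diverge.
Tracing a=5, b=-1: f: res := -25 | ((max((res + res), max(res, -1)) > (a - b)) && ((-a) < (res * a))): false | res := -10 | result -10 | g: res := -25 | ((!(max((res + res), max(res, -1)) <= (a - b))) && ((-a) < (res * a))): false | res := -10 | result -10 — matching result -10.
Across all 72 domain points the two functions coincide.
verdict: equivalent


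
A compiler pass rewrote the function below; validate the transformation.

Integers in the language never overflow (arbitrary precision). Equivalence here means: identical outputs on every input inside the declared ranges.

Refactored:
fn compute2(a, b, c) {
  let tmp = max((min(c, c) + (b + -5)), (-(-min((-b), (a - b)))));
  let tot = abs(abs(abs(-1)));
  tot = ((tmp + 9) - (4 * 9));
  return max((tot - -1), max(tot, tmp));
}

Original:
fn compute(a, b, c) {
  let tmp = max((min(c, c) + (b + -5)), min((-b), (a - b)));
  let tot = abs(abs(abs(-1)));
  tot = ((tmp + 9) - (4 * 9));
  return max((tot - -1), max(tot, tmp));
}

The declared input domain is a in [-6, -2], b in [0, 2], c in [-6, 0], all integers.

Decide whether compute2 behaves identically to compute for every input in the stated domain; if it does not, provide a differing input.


Side by side, the visible changes include: same computation, different form.
Spot check at a=-4, b=2, c=-6 — compute: tmp=-6, then tot=1, then tot=-33, then returns -6. compute2: tmp=-6, then tot=1, then tot=-33, then returns -6. Both give -6.
Sweeping the whole domain (105 inputs) finds no disagreement.
verdict: equivalent


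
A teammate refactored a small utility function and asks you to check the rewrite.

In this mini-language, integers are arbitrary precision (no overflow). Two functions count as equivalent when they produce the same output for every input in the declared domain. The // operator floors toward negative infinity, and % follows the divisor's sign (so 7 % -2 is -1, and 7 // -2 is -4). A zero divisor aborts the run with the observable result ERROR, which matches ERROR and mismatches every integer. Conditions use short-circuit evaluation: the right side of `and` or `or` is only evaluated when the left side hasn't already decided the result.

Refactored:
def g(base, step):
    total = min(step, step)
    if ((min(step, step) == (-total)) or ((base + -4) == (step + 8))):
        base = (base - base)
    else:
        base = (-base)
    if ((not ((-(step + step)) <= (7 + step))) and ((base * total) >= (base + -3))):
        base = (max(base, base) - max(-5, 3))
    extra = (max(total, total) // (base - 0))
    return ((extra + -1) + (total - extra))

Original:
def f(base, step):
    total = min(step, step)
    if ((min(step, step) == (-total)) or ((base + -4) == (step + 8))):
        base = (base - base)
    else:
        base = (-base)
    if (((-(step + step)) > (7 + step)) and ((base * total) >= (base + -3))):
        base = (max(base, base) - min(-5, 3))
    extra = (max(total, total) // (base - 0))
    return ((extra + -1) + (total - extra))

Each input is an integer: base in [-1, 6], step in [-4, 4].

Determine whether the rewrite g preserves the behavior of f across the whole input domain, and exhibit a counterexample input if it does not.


At base=5, step=-4: f gives ERROR, g gives -5.
verdict: not equivalent; witness: base=5, step=-4


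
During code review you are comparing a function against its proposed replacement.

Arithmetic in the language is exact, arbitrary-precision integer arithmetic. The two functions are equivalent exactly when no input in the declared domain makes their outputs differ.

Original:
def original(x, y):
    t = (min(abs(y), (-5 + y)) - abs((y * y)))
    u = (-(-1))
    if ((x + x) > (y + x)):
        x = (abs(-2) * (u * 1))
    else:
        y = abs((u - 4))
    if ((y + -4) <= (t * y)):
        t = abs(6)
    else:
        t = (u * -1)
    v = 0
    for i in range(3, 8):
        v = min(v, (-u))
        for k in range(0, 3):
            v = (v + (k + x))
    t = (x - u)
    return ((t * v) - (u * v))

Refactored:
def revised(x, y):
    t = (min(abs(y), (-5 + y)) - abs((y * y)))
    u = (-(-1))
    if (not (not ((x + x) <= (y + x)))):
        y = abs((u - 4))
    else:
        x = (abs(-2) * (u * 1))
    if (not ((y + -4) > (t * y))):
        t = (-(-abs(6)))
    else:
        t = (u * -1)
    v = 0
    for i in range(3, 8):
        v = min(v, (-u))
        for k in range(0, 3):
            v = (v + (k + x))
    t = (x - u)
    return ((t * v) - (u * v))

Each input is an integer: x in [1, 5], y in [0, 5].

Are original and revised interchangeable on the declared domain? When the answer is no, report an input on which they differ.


The two versions differ — the changes include boolean connective usage differs.
As a probe, take x=3, y=2: original runs t := -7 | u := 1 | ((x + x) > (y + x)): true | x := 2 | ((y + -4) <= (t * y)): false | t := -1 | v := 0 | iter i=3: | v := -1 | iter k=0: | v := 1 | iter k=1: | v := 4 | iter k=2: | v := 8 | iter i=4: | v := -1 | iter k=0: | v := 1 | iter k=1: | v := 4 | iter k=2: | v := 8 | iter i=5: | v := -1 | iter k=0: | v := 1 | iter k=1: | v := 4 | iter k=2: | v := 8 | iter i=6: | v := -1 | iter k=0: | v := 1 | iter k=1: | v := 4 | iter k=2: | v := 8 | iter i=7: | v := -1 | iter k=0: | v := 1 | iter k=1: | v := 4 | iter k=2: | v := 8 | t := 1 | result 0; revised runs t := -7 | u := 1 | (not (not ((x + x) <= (y + x)))): false | x := 2 | (not ((y + -4) > (t * y))): false | t := -1 | v := 0 | iter i=3: | v := -1 | iter k=0: | v := 1 | iter k=1: | v := 4 | iter k=2: | v := 8 | iter i=4: | v := -1 | iter k=0: | v := 1 | iter k=1: | v := 4 | iter k=2: | v := 8 | iter i=5: | v := -1 | iter k=0: | v := 1 | iter k=1: | v := 4 | iter k=2: | v := 8 | iter i=6: | v := -1 | iter k=0: | v := 1 | iter k=1: | v := 4 | iter k=2: | v := 8 | iter i=7: | v := -1 | iter k=0: | v := 1 | iter k=1: | v := 4 | iter k=2: | v := 8 | t := 1 | result 0; both end at 0.
An exhaustive pass over the 30 declared inputs shows identical outputs.
verdict: equivalent


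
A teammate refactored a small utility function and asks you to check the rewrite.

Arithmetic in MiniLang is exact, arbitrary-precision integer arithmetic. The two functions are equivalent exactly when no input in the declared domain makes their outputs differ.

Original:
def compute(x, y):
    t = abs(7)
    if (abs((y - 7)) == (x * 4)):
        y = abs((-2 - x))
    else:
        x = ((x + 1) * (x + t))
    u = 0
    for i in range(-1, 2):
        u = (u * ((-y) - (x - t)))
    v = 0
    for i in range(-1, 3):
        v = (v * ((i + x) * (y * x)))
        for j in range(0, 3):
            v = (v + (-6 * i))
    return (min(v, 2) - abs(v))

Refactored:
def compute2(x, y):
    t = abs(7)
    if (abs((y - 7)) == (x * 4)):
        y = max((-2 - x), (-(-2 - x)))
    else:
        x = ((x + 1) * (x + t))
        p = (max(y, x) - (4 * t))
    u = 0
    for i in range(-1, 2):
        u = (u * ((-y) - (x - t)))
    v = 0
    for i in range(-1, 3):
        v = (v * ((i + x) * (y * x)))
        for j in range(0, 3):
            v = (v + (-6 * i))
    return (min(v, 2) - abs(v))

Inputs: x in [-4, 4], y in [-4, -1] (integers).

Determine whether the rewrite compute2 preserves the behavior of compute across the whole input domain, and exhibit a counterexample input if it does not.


Equivalent. Beyond behavior-preserving changes, the revision adds an assignment to `p` whose value nothing reads.
Checked all 36 inputs in the declared domain: the outputs agree on every one.
As a probe, take x=0, y=-4: compute runs t becomes 7; next (abs((y - 7)) == (x * 4)) evaluates to false; next x becomes 7; next u becomes 0; next at i=-1:; next u becomes 0; next at i=0:; next u becomes 0; next at i=1:; next u becomes 0; next v becomes 0; next at i=-1:; next v becomes 0; next at j=0:; next v becomes 6; next at j=1:; next v becomes 12; next at j=2:; next v becomes 18; next at i=0:; next v becomes -3528; next at j=0:; next v becomes -3528; next at j=1:; next v becomes -3528; next at j=2:; next v becomes -3528; next at i=1:; next v becomes 790272; next at j=0:; next v becomes 790266; next at j=1:; next v becomes 790260; next at j=2:; next v becomes 790254; next at i=2:; next v becomes -199144008; next at j=0:; next v becomes -199144020; next at j=1:; next v becomes -199144032; next at j=2:; next v becomes -199144044; next final value -398288088; compute2 runs t becomes 7; next (abs((y - 7)) == (x * 4)) evaluates to false; next x becomes 7; next p becomes -21; next u becomes 0; next at i=-1:; next u becomes 0; next at i=0:; next u becomes 0; next at i=1:; next u becomes 0; next v becomes 0; next at i=-1:; next v becomes 0; next at j=0:; next v becomes 6; next at j=1:; next v becomes 12; next at j=2:; next v becomes 18; next at i=0:; next v becomes -3528; next at j=0:; next v becomes -3528; next at j=1:; next v becomes -3528; next at j=2:; next v becomes -3528; next at i=1:; next v becomes 790272; next at j=0:; next v becomes 790266; next at j=1:; next v becomes 790260; next at j=2:; next v becomes 790254; next at i=2:; next v becomes -199144008; next at j=0:; next v becomes -199144020; next at j=1:; next v becomes -199144032; next at j=2:; next v becomes -199144044; next final value -398288088; both end at -398288088.
verdict: equivalent


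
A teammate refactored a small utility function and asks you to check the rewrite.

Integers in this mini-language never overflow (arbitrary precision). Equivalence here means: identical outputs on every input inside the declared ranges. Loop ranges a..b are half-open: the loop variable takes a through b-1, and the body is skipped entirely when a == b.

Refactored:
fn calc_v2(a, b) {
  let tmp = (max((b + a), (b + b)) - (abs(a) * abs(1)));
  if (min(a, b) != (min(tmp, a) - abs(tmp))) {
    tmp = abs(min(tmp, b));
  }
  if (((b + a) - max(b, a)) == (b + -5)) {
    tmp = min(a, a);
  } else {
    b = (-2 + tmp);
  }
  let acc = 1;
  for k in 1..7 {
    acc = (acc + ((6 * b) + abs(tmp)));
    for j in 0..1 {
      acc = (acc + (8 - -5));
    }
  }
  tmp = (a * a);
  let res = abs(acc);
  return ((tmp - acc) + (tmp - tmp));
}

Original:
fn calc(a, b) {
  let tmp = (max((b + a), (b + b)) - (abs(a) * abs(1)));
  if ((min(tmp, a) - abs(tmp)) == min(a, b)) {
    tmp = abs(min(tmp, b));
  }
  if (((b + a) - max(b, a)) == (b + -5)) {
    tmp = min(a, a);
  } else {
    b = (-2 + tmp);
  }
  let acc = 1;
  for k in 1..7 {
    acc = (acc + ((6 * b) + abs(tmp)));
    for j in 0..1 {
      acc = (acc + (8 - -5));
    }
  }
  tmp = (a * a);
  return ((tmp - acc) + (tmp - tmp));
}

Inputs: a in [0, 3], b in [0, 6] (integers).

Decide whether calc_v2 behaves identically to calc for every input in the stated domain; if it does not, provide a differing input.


The rewrite breaks on a=0, b=1, where the results are -91 and -49.
calc: tmp = 2; ((min(tmp, a) - abs(tmp)) == min(a, b)) -> false; (((b + a) - max(b, a)) == (b + -5)) -> false; b = 0; acc = 1; [k=1]; acc = 3; [j=0]; acc = 16; [k=2]; acc = 18; [j=0]; acc = 31; [k=3]; acc = 33; [j=0]; acc = 46; [k=4]; acc = 48; [j=0]; acc = 61; [k=5]; acc = 63; [j=0]; acc = 76; [k=6]; acc = 78; [j=0]; acc = 91; tmp = 0; return -91
calc_v2: tmp = 2; (min(a, b) != (min(tmp, a) - abs(tmp))) -> true; tmp = 1; (((b + a) - max(b, a)) == (b + -5)) -> false; b = -1; acc = 1; [k=1]; acc = -4; [j=0]; acc = 9; [k=2]; acc = 4; [j=0]; acc = 17; [k=3]; acc = 12; [j=0]; acc = 25; [k=4]; acc = 20; [j=0]; acc = 33; [k=5]; acc = 28; [j=0]; acc = 41; [k=6]; acc = 36; [j=0]; acc = 49; tmp = 0; res = 49; return -49
verdict: not equivalent; witness: a=0, b=1


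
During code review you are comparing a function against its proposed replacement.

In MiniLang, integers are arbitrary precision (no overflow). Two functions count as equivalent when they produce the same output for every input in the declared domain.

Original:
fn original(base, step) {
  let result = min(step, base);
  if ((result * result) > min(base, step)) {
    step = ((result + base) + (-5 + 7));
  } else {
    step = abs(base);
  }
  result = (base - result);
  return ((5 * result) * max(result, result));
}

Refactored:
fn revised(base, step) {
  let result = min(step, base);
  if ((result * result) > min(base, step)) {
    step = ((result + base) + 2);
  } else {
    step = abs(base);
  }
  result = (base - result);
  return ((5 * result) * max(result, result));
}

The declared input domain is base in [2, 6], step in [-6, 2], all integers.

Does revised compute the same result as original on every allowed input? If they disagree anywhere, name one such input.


This is a faithful refactor — constant usage differs; also arithmetic usage differs, but the computed results match everywhere.
One worked example (base=4, step=-3) — original: result = -3; ((result * result) > min(base, step)) -> true; step = 3; result = 7; return 245; revised: result = -3; ((result * result) > min(base, step)) -> true; step = 3; result = 7; return 245; agreement on 245.
Sweeping the whole domain (45 inputs) finds no disagreement.
verdict: equivalent


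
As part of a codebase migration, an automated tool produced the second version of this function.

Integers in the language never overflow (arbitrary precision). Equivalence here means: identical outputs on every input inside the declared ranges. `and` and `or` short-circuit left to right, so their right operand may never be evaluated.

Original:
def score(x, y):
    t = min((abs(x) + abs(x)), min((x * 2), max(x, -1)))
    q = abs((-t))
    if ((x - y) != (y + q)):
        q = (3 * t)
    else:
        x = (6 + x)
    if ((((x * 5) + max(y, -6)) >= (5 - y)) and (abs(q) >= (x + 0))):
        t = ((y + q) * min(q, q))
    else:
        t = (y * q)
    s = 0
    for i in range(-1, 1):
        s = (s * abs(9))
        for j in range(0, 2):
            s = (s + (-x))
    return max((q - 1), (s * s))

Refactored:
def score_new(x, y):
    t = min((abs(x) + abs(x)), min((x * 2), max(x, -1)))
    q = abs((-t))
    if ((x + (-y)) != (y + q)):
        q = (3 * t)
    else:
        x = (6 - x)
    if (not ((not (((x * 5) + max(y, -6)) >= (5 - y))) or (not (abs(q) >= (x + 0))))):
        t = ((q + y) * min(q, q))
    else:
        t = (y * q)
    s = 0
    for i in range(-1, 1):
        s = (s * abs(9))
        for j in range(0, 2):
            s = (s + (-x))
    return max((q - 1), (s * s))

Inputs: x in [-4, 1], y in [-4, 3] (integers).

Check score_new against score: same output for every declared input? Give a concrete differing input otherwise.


At x=-2, y=-3: score gives 6400, score_new gives 25600.
verdict: not equivalent; witness: x=-2, y=-3


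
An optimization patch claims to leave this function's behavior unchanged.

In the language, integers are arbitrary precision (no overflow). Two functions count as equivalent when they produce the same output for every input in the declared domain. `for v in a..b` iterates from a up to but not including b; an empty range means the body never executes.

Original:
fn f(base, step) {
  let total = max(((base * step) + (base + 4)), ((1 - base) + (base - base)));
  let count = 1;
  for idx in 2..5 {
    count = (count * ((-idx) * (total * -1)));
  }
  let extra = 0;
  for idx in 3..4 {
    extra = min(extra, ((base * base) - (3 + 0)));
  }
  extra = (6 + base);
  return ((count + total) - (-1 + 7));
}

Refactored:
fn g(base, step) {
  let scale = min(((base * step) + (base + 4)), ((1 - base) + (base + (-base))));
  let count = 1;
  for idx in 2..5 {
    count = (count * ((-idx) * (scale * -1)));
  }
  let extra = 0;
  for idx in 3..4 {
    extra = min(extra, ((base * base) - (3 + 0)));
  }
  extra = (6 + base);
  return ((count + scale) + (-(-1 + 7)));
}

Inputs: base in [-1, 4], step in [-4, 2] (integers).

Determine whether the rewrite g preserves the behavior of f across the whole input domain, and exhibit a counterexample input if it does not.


Input base=-1, step=-4: 8233 from f versus 188 from g.
verdict: not equivalent; witness: base=-1, step=-4


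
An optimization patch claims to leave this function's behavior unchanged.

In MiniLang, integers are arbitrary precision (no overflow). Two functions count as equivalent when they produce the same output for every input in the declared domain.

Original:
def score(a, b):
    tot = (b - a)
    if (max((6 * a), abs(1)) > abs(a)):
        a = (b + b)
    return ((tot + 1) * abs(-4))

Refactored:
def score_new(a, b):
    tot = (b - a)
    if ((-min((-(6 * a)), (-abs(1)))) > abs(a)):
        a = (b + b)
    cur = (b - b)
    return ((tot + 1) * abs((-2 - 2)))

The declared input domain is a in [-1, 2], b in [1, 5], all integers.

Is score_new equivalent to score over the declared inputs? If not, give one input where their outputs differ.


Changes here: local variable names differ; arithmetic usage differs; min/max/abs usage differs; statement counts differ; constant usage differs; the full 20-point sweep finds no disagreement.
verdict: equivalent


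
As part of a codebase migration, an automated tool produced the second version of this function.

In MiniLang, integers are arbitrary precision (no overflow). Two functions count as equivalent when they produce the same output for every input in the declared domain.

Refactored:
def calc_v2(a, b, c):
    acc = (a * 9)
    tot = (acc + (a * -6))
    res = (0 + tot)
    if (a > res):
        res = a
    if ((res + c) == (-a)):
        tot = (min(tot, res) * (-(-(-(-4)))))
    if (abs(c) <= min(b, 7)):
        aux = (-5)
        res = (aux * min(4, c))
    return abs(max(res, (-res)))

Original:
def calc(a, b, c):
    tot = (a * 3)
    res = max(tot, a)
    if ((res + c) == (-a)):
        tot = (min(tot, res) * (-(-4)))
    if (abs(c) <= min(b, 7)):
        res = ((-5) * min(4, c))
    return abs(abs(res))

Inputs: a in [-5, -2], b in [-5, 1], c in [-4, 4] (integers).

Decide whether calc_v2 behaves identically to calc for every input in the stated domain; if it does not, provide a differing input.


Behavior is preserved: although min/max/abs usage differs; also local variable names differ; also branching structure differs; also statement counts differ; also comparison usage differs; also arithmetic usage differs; also constant usage differs, the outputs never diverge.
Spot check at a=-5, b=1, c=-1 — calc: tot=-15, then res=-5, then ((res + c) == (-a)) is false, then (abs(c) <= min(b, 7)) is true, then res=5, then returns 5. calc_v2: acc=-45, then tot=-15, then res=-15, then (a > res) is true, then res=-5, then ((res + c) == (-a)) is false, then (abs(c) <= min(b, 7)) is true, then aux=-5, then res=5, then returns 5. Both give 5.
Across all 252 domain points the two functions coincide.
verdict: equivalent


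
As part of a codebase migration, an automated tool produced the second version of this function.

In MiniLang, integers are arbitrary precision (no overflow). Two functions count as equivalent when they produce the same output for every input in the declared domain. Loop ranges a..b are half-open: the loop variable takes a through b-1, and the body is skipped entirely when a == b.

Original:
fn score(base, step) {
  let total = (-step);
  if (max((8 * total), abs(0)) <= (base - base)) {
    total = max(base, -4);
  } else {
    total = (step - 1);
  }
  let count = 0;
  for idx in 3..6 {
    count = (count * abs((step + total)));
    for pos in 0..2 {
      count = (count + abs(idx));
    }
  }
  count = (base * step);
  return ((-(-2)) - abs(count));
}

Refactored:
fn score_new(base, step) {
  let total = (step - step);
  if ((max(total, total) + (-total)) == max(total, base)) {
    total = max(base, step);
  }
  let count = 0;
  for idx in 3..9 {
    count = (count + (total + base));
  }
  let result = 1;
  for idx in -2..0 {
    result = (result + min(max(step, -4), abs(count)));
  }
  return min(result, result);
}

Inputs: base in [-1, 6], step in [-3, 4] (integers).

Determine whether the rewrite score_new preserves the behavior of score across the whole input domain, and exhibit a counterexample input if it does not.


Try base=-1, step=-3.
score: total = 3; (max((8 * total), abs(0)) <= (base - base)) -> false; total = -4; count = 0; [idx=3]; count = 0; [pos=0]; count = 3; [pos=1]; count = 6; [idx=4]; count = 42; [pos=0]; count = 46; [pos=1]; count = 50; [idx=5]; count = 350; [pos=0]; count = 355; [pos=1]; count = 360; count = 3; return -1
score_new: total = 0; ((max(total, total) + (-total)) == max(total, base)) -> true; total = -1; count = 0; [idx=3]; count = -2; [idx=4]; count = -4; [idx=5]; count = -6; [idx=6]; count = -8; [idx=7]; count = -10; [idx=8]; count = -12; result = 1; [idx=-2]; result = -2; [idx=-1]; result = -5; return -5
-1 vs -5 — the two versions disagree here.
verdict: not equivalent; witness: base=-1, step=-3
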